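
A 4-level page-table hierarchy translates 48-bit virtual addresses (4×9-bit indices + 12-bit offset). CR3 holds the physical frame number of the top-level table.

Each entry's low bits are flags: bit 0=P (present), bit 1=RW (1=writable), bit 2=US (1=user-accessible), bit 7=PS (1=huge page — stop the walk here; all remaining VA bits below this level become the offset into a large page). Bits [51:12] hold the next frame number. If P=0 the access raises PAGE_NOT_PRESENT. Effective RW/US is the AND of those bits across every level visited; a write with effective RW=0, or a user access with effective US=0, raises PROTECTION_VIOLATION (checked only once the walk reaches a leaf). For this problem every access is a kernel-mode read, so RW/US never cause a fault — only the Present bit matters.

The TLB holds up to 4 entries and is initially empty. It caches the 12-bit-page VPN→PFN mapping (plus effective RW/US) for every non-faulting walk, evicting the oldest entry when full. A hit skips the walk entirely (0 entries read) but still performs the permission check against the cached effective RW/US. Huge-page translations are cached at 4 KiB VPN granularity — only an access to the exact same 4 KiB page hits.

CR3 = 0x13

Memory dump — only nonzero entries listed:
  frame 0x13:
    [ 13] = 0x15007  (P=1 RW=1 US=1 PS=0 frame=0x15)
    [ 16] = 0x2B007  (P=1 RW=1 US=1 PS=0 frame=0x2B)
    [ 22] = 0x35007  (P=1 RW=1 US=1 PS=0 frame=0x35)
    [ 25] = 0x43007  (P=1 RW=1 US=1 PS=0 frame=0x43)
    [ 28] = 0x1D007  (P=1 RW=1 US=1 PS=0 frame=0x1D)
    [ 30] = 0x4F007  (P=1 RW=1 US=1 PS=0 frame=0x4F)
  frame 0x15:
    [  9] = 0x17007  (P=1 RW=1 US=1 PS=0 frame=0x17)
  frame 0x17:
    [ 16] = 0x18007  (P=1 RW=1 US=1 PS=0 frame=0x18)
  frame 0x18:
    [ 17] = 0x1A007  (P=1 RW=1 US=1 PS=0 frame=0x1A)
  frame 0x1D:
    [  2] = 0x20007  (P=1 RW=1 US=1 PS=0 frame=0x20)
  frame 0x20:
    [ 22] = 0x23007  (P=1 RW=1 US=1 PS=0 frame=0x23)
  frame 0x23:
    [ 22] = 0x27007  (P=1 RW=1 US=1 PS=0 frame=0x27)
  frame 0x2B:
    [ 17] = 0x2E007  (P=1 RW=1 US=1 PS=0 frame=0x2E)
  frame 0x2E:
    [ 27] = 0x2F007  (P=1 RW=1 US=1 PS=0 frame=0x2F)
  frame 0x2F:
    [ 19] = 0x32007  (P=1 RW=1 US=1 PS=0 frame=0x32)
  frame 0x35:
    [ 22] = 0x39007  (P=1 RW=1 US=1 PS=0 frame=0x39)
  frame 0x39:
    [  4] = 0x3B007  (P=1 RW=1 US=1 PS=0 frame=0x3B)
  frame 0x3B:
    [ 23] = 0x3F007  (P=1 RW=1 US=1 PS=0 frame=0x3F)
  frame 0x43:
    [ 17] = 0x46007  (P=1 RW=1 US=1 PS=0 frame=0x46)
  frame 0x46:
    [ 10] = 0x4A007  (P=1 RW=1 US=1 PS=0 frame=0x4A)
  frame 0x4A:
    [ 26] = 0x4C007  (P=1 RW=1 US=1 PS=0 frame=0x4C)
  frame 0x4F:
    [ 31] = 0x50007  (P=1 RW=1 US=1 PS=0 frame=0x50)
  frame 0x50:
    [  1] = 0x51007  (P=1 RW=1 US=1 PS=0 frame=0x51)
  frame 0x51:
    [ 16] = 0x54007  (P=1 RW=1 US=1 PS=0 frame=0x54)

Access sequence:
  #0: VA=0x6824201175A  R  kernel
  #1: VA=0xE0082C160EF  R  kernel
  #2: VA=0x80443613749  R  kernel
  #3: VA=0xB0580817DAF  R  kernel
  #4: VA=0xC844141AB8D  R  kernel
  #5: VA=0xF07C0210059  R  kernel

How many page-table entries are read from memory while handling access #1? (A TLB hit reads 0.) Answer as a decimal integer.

Trace:
#0 VA=0x6824201175A (r,kernel):
  lvl0: tbl 0x13, slot 13 ⇒ 0x15007 (P1/RW1/US1/PS0)
  lvl1: tbl 0x15, slot 9 ⇒ 0x17007 (P1/RW1/US1/PS0)
  lvl2: tbl 0x17, slot 16 ⇒ 0x18007 (P1/RW1/US1/PS0)
  lvl3: tbl 0x18, slot 17 ⇒ 0x1A007 (P1/RW1/US1/PS0)
  ✓ 0x1A75A  — 4 lookups
#1 VA=0xE0082C160EF (r,kernel):
  lvl0: tbl 0x13, slot 28 ⇒ 0x1D007 (P1/RW1/US1/PS0)
  lvl1: tbl 0x1D, slot 2 ⇒ 0x20007 (P1/RW1/US1/PS0)
  lvl2: tbl 0x20, slot 22 ⇒ 0x23007 (P1/RW1/US1/PS0)
  lvl3: tbl 0x23, slot 22 ⇒ 0x27007 (P1/RW1/US1/PS0)
  ✓ 0x270EF  — 4 lookups
#2 VA=0x80443613749 (r,kernel):
  lvl0: tbl 0x13, slot 16 ⇒ 0x2B007 (P1/RW1/US1/PS0)
  lvl1: tbl 0x2B, slot 17 ⇒ 0x2E007 (P1/RW1/US1/PS0)
  lvl2: tbl 0x2E, slot 27 ⇒ 0x2F007 (P1/RW1/US1/PS0)
  lvl3: tbl 0x2F, slot 19 ⇒ 0x32007 (P1/RW1/US1/PS0)
  ✓ 0x32749  — 4 lookups
#3 VA=0xB0580817DAF (r,kernel):
  lvl0: tbl 0x13, slot 22 ⇒ 0x35007 (P1/RW1/US1/PS0)
  lvl1: tbl 0x35, slot 22 ⇒ 0x39007 (P1/RW1/US1/PS0)
  lvl2: tbl 0x39, slot 4 ⇒ 0x3B007 (P1/RW1/US1/PS0)
  lvl3: tbl 0x3B, slot 23 ⇒ 0x3F007 (P1/RW1/US1/PS0)
  ✓ 0x3FDAF  — 4 lookups
#4 VA=0xC844141AB8D (r,kernel):
  lvl0: tbl 0x13, slot 25 ⇒ 0x43007 (P1/RW1/US1/PS0)
  lvl1: tbl 0x43, slot 17 ⇒ 0x46007 (P1/RW1/US1/PS0)
  lvl2: tbl 0x46, slot 10 ⇒ 0x4A007 (P1/RW1/US1/PS0)
  lvl3: tbl 0x4A, slot 26 ⇒ 0x4C007 (P1/RW1/US1/PS0)
  ✓ 0x4CB8D  — 4 lookups
#5 VA=0xF07C0210059 (r,kernel):
  lvl0: tbl 0x13, slot 30 ⇒ 0x4F007 (P1/RW1/US1/PS0)
  lvl1: tbl 0x4F, slot 31 ⇒ 0x50007 (P1/RW1/US1/PS0)
  lvl2: tbl 0x50, slot 1 ⇒ 0x51007 (P1/RW1/US1/PS0)
  lvl3: tbl 0x51, slot 16 ⇒ 0x54007 (P1/RW1/US1/PS0)
  ✓ 0x54059  — 4 lookups

Entries read for #1: 4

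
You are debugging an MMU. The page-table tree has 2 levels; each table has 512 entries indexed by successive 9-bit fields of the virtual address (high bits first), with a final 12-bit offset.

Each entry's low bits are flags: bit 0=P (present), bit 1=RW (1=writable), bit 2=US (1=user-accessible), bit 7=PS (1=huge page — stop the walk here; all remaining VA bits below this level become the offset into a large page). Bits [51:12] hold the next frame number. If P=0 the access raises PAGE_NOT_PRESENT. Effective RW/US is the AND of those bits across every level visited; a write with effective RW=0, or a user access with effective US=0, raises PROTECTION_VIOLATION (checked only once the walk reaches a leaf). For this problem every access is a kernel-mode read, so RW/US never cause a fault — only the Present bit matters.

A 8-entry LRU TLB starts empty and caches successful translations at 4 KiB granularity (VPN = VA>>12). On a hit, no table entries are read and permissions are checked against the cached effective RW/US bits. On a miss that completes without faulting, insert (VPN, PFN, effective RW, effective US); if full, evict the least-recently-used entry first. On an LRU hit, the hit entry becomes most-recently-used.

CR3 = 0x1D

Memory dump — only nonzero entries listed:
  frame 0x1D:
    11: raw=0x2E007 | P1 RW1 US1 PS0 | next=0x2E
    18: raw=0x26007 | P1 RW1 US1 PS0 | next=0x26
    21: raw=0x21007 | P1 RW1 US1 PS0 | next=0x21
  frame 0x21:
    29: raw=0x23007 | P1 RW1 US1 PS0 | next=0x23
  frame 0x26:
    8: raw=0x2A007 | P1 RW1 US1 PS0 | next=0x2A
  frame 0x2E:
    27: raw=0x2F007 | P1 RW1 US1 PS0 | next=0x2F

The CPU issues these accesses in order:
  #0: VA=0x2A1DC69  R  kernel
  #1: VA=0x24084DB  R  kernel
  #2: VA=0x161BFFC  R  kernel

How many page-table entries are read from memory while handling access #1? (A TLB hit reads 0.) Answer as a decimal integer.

Trace:
#0 VA=0x2A1DC69 (r,kernel):
  lvl0: tbl 0x1D, slot 21 ⇒ 0x21007 (P1/RW1/US1/PS0)
  lvl1: tbl 0x21, slot 29 ⇒ 0x23007 (P1/RW1/US1/PS0)
  ✓ 0x23C69  — 2 lookups
#1 VA=0x24084DB (r,kernel):
  lvl0: tbl 0x1D, slot 18 ⇒ 0x26007 (P1/RW1/US1/PS0)
  lvl1: tbl 0x26, slot 8 ⇒ 0x2A007 (P1/RW1/US1/PS0)
  ✓ 0x2A4DB  — 2 lookups
#2 VA=0x161BFFC (r,kernel):
  lvl0: tbl 0x1D, slot 11 ⇒ 0x2E007 (P1/RW1/US1/PS0)
  lvl1: tbl 0x2E, slot 27 ⇒ 0x2F007 (P1/RW1/US1/PS0)
  ✓ 0x2FFFC  — 2 lookups

Entries read for #1: 2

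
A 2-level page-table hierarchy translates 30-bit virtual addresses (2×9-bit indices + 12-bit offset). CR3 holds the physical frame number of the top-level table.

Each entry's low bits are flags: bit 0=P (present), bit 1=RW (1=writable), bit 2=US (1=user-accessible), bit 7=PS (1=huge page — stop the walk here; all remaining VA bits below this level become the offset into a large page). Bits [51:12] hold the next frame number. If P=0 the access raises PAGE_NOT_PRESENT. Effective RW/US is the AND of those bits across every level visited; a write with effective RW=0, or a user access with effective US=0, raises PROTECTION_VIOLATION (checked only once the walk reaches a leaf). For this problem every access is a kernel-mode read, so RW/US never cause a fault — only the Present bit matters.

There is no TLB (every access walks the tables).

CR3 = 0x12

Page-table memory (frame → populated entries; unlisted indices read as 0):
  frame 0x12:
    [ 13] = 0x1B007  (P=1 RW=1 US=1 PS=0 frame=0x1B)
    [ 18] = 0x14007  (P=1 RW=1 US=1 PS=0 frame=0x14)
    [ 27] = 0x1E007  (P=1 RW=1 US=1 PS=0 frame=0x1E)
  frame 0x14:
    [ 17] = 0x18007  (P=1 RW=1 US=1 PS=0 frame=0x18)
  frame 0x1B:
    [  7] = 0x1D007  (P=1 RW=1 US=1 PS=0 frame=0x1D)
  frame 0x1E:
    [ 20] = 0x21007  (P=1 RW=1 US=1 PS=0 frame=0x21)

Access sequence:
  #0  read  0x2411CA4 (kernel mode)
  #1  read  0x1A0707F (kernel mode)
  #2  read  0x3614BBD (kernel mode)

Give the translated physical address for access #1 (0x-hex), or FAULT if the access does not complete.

Trace:
#0 VA=0x2411CA4 (r,kernel):
  L0 @0x12[18] → 0x14007  P=1,RW=1,US=1,PS=0
  L1 @0x14[17] → 0x18007  P=1,RW=1,US=1,PS=0
  → PA=0x18CA4  (2 entries read)
#1 VA=0x1A0707F (r,kernel):
  L0 @0x12[13] → 0x1B007  P=1,RW=1,US=1,PS=0
  L1 @0x1B[7] → 0x1D007  P=1,RW=1,US=1,PS=0
  → PA=0x1D07F  (2 entries read)
#2 VA=0x3614BBD (r,kernel):
  L0 @0x12[27] → 0x1E007  P=1,RW=1,US=1,PS=0
  L1 @0x1E[20] → 0x21007  P=1,RW=1,US=1,PS=0
  → PA=0x21BBD  (2 entries read)

Access #1 PA: 0x1D07F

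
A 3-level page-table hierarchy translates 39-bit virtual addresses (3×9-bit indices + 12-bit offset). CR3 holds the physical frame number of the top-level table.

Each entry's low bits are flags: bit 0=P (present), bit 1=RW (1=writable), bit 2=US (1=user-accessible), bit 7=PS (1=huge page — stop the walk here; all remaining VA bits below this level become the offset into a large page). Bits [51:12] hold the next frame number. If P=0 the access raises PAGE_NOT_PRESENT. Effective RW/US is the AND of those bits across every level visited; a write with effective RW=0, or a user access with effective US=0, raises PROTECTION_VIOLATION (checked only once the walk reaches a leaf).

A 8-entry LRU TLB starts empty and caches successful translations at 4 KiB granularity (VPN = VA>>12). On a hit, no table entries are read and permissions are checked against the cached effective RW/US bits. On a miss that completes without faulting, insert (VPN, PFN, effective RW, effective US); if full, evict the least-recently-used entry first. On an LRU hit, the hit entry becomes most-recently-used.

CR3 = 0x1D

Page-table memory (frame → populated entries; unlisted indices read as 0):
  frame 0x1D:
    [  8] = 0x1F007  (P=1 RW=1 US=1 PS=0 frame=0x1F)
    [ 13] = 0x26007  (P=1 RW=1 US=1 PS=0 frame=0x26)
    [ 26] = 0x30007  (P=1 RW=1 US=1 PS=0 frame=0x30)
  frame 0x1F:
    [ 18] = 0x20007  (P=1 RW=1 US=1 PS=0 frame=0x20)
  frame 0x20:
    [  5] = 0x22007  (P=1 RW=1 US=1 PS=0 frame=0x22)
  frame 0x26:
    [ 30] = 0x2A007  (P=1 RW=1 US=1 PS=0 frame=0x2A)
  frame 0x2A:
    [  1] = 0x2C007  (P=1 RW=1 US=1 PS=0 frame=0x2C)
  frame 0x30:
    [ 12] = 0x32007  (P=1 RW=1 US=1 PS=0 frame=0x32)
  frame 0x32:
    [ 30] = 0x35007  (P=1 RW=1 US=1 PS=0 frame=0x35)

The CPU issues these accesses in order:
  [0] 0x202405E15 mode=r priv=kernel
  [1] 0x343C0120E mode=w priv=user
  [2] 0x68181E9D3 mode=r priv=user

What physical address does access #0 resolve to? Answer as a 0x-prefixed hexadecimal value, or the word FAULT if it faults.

Walk each access:
#0 VA=0x202405E15 (r,kernel):
  L0: frame=0x1D idx=8 entry=0x1F007 [P=1 RW=1 US=1 PS=0]
  L1: frame=0x1F idx=18 entry=0x20007 [P=1 RW=1 US=1 PS=0]
  L2: frame=0x20 idx=5 entry=0x22007 [P=1 RW=1 US=1 PS=0]
  ⇒ phys 0x22E15  [3 reads]
#1 VA=0x343C0120E (w,user):
  L0: frame=0x1D idx=13 entry=0x26007 [P=1 RW=1 US=1 PS=0]
  L1: frame=0x26 idx=30 entry=0x2A007 [P=1 RW=1 US=1 PS=0]
  L2: frame=0x2A idx=1 entry=0x2C007 [P=1 RW=1 US=1 PS=0]
  ⇒ phys 0x2C20E  [3 reads]
#2 VA=0x68181E9D3 (r,user):
  L0: frame=0x1D idx=26 entry=0x30007 [P=1 RW=1 US=1 PS=0]
  L1: frame=0x30 idx=12 entry=0x32007 [P=1 RW=1 US=1 PS=0]
  L2: frame=0x32 idx=30 entry=0x35007 [P=1 RW=1 US=1 PS=0]
  ⇒ phys 0x359D3  [3 reads]

Access #0 PA: 0x22E15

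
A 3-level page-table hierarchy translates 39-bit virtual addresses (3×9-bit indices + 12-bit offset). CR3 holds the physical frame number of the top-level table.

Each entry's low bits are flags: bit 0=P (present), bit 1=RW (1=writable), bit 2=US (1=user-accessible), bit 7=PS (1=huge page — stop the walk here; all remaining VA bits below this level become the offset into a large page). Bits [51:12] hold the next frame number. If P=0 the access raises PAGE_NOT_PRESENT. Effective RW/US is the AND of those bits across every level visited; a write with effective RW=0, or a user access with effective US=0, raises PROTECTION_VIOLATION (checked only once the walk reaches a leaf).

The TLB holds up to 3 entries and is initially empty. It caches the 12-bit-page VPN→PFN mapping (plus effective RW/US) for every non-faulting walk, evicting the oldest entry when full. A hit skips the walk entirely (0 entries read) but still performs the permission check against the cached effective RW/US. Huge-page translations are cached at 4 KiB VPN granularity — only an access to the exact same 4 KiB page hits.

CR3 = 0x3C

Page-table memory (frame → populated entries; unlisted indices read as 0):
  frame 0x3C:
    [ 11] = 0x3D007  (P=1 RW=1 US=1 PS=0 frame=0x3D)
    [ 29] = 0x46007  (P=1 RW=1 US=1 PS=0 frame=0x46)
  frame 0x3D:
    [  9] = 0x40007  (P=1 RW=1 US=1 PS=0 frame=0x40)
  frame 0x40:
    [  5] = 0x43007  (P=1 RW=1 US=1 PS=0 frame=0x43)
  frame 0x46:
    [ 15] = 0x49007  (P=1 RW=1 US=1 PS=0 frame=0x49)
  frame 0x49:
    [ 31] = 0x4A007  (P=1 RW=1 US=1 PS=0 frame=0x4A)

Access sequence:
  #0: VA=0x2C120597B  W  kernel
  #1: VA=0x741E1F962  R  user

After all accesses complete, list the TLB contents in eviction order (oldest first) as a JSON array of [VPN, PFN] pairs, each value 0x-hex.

Walk each access:
#0 VA=0x2C120597B (w,kernel):
  L0: frame=0x3C idx=11 entry=0x3D007 [P=1 RW=1 US=1 PS=0]
  L1: frame=0x3D idx=9 entry=0x40007 [P=1 RW=1 US=1 PS=0]
  L2: frame=0x40 idx=5 entry=0x43007 [P=1 RW=1 US=1 PS=0]
  ✓ 0x4397B  — 3 lookups
#1 VA=0x741E1F962 (r,user):
  L0: frame=0x3C idx=29 entry=0x46007 [P=1 RW=1 US=1 PS=0]
  L1: frame=0x46 idx=15 entry=0x49007 [P=1 RW=1 US=1 PS=0]
  L2: frame=0x49 idx=31 entry=0x4A007 [P=1 RW=1 US=1 PS=0]
  ✓ 0x4A962  — 3 lookups

TLB: [["0x2C1205", "0x43"], ["0x741E1F", "0x4A"]]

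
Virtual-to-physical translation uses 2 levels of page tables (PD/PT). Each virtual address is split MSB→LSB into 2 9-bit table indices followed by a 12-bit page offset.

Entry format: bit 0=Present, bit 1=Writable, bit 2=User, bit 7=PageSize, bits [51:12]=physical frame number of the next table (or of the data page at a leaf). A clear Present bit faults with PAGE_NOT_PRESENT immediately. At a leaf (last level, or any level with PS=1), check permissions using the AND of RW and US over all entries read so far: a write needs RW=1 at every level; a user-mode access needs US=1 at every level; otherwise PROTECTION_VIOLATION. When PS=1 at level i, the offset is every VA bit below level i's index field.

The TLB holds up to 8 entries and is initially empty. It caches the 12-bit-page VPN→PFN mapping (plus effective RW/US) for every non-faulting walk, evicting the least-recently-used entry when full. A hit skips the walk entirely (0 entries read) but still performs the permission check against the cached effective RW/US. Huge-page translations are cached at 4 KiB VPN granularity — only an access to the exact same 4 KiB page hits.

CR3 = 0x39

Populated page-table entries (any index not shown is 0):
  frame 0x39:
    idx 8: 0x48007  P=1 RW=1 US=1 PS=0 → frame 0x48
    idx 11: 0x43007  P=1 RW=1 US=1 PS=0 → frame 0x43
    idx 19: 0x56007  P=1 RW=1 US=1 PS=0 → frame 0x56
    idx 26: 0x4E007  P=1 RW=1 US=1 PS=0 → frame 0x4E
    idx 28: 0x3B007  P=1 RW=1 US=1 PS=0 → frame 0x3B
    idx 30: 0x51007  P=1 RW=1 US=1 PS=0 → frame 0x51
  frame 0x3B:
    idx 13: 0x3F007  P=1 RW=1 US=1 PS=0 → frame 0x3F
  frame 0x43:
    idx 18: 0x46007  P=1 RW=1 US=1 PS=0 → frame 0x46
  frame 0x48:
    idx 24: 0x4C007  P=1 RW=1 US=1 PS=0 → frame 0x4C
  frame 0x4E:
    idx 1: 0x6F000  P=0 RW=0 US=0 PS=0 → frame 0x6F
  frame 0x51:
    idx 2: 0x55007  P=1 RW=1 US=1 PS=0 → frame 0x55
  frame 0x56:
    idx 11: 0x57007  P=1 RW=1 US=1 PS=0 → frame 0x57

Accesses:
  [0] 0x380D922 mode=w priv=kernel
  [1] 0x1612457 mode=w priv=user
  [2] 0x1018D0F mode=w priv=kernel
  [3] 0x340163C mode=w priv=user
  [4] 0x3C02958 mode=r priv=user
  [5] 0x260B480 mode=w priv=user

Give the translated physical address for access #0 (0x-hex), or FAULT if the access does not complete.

Walk each access:
#0 VA=0x380D922 (w,kernel):
  [0] read 0x39 idx=28: raw=0x3B007 flags P=1 W=1 U=1 S=0
  [1] read 0x3B idx=13: raw=0x3F007 flags P=1 W=1 U=1 S=0
  ⇒ phys 0x3F922  [2 reads]
#1 VA=0x1612457 (w,user):
  [0] read 0x39 idx=11: raw=0x43007 flags P=1 W=1 U=1 S=0
  [1] read 0x43 idx=18: raw=0x46007 flags P=1 W=1 U=1 S=0
  ⇒ phys 0x46457  [2 reads]
#2 VA=0x1018D0F (w,kernel):
  [0] read 0x39 idx=8: raw=0x48007 flags P=1 W=1 U=1 S=0
  [1] read 0x48 idx=24: raw=0x4C007 flags P=1 W=1 U=1 S=0
  ⇒ phys 0x4CD0F  [2 reads]
#3 VA=0x340163C (w,user):
  [0] read 0x39 idx=26: raw=0x4E007 flags P=1 W=1 U=1 S=0
  [1] read 0x4E idx=1: raw=0x6F000 flags P=0 W=0 U=0 S=0
  ⇒ fault: PAGE_NOT_PRESENT  — 2 lookups
#4 VA=0x3C02958 (r,user):
  [0] read 0x39 idx=30: raw=0x51007 flags P=1 W=1 U=1 S=0
  [1] read 0x51 idx=2: raw=0x55007 flags P=1 W=1 U=1 S=0
  ⇒ phys 0x55958  [2 reads]
#5 VA=0x260B480 (w,user):
  [0] read 0x39 idx=19: raw=0x56007 flags P=1 W=1 U=1 S=0
  [1] read 0x56 idx=11: raw=0x57007 flags P=1 W=1 U=1 S=0
  ⇒ phys 0x57480  [2 reads]

Access #0 PA: 0x3F922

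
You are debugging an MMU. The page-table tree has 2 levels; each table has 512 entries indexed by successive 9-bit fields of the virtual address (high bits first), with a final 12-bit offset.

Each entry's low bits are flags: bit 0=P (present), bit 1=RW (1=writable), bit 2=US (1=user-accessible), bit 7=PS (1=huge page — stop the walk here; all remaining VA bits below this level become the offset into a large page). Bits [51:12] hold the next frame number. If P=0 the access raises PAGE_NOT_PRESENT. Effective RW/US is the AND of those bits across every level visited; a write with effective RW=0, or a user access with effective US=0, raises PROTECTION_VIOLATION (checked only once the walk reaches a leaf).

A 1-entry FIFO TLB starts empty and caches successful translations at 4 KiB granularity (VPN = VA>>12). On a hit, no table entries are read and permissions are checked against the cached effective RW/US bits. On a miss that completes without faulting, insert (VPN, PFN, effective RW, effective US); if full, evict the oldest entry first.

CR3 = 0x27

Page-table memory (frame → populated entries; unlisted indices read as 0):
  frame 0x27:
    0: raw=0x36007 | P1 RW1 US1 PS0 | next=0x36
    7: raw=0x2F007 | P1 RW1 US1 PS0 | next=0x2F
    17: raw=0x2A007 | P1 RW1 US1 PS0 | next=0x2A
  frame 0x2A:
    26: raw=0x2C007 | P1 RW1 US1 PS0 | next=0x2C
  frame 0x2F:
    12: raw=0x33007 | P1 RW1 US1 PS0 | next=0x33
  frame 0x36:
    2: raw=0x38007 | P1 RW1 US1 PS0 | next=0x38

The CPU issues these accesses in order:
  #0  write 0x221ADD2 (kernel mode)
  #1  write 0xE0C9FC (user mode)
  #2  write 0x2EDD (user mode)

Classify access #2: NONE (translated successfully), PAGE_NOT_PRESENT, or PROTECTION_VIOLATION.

Trace:
#0 VA=0x221ADD2 (w,kernel):
  L0 @0x27[17] → 0x2A007  P=1,RW=1,US=1,PS=0
  L1 @0x2A[26] → 0x2C007  P=1,RW=1,US=1,PS=0
  ✓ 0x2CDD2  — 2 lookups
#1 VA=0xE0C9FC (w,user):
  L0 @0x27[7] → 0x2F007  P=1,RW=1,US=1,PS=0
  L1 @0x2F[12] → 0x33007  P=1,RW=1,US=1,PS=0
  ✓ 0x339FC  — 2 lookups
#2 VA=0x2EDD (w,user):
  L0 @0x27[0] → 0x36007  P=1,RW=1,US=1,PS=0
  L1 @0x36[2] → 0x38007  P=1,RW=1,US=1,PS=0
  ✓ 0x38EDD  — 2 lookups

Access #2 fault: NONE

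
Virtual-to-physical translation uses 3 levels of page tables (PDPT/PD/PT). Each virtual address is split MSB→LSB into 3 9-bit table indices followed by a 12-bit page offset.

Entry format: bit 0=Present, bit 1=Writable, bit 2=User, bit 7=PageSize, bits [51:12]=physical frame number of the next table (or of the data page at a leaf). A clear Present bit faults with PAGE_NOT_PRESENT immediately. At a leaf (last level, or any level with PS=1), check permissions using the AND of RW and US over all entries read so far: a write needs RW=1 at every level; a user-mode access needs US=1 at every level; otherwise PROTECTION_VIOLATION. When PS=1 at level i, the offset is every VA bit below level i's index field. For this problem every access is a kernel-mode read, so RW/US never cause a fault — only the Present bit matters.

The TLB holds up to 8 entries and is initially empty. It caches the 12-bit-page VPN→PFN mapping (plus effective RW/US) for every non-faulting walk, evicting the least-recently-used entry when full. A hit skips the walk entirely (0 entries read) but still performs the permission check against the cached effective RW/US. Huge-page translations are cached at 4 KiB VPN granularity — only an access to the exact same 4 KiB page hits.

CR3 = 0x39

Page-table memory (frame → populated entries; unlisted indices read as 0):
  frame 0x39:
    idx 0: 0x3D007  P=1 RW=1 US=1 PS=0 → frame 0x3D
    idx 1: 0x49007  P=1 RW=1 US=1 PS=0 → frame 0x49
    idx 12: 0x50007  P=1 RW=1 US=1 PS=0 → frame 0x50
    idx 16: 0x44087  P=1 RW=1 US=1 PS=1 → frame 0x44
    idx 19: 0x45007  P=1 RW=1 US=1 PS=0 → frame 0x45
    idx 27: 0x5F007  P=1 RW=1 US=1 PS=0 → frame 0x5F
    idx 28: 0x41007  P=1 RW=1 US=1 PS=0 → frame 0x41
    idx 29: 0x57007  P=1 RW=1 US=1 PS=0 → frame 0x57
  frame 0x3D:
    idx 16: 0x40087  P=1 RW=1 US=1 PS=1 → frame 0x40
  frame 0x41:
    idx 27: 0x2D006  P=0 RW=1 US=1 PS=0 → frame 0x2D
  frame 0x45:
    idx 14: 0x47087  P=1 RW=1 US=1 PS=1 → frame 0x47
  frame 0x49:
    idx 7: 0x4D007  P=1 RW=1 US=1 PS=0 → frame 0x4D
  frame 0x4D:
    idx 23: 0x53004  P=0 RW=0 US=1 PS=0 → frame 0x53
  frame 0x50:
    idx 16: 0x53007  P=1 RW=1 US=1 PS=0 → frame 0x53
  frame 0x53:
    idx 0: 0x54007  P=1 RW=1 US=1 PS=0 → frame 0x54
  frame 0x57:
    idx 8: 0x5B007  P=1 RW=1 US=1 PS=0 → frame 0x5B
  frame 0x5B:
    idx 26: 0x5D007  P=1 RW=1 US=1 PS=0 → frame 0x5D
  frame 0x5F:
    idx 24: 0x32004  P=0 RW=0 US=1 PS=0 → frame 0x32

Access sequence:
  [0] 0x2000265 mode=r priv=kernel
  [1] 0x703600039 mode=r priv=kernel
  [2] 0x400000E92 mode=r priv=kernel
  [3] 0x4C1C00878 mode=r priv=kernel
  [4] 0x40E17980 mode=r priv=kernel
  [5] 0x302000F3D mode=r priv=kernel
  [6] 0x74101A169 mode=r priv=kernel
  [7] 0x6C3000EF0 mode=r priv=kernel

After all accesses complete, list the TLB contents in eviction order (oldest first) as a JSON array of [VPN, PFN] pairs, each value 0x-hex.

Trace:
#0 VA=0x2000265 (r,kernel):
  [0] read 0x39 idx=0: raw=0x3D007 flags P=1 W=1 U=1 S=0
  [1] read 0x3D idx=16: raw=0x40087 flags P=1 W=1 U=1 S=1
  ⇒ phys 0x40265 (huge @L1)  [2 reads]
#1 VA=0x703600039 (r,kernel):
  [0] read 0x39 idx=28: raw=0x41007 flags P=1 W=1 U=1 S=0
  [1] read 0x41 idx=27: raw=0x2D006 flags P=0 W=1 U=1 S=0
  ⇒ fault: PAGE_NOT_PRESENT  — 2 lookups
#2 VA=0x400000E92 (r,kernel):
  [0] read 0x39 idx=16: raw=0x44087 flags P=1 W=1 U=1 S=1
  ⇒ phys 0x44E92 (huge @L0)  [1 reads]
#3 VA=0x4C1C00878 (r,kernel):
  [0] read 0x39 idx=19: raw=0x45007 flags P=1 W=1 U=1 S=0
  [1] read 0x45 idx=14: raw=0x47087 flags P=1 W=1 U=1 S=1
  ⇒ phys 0x47878 (huge @L1)  [2 reads]
#4 VA=0x40E17980 (r,kernel):
  [0] read 0x39 idx=1: raw=0x49007 flags P=1 W=1 U=1 S=0
  [1] read 0x49 idx=7: raw=0x4D007 flags P=1 W=1 U=1 S=0
  [2] read 0x4D idx=23: raw=0x53004 flags P=0 W=0 U=1 S=0
  ⇒ fault: PAGE_NOT_PRESENT  — 3 lookups
#5 VA=0x302000F3D (r,kernel):
  [0] read 0x39 idx=12: raw=0x50007 flags P=1 W=1 U=1 S=0
  [1] read 0x50 idx=16: raw=0x53007 flags P=1 W=1 U=1 S=0
  [2] read 0x53 idx=0: raw=0x54007 flags P=1 W=1 U=1 S=0
  ⇒ phys 0x54F3D  [3 reads]
#6 VA=0x74101A169 (r,kernel):
  [0] read 0x39 idx=29: raw=0x57007 flags P=1 W=1 U=1 S=0
  [1] read 0x57 idx=8: raw=0x5B007 flags P=1 W=1 U=1 S=0
  [2] read 0x5B idx=26: raw=0x5D007 flags P=1 W=1 U=1 S=0
  ⇒ phys 0x5D169  [3 reads]
#7 VA=0x6C3000EF0 (r,kernel):
  [0] read 0x39 idx=27: raw=0x5F007 flags P=1 W=1 U=1 S=0
  [1] read 0x5F idx=24: raw=0x32004 flags P=0 W=0 U=1 S=0
  ⇒ fault: PAGE_NOT_PRESENT  — 2 lookups

TLB: [["0x2000", "0x40"], ["0x400000", "0x44"], ["0x4C1C00", "0x47"], ["0x302000", "0x54"], ["0x74101A", "0x5D"]]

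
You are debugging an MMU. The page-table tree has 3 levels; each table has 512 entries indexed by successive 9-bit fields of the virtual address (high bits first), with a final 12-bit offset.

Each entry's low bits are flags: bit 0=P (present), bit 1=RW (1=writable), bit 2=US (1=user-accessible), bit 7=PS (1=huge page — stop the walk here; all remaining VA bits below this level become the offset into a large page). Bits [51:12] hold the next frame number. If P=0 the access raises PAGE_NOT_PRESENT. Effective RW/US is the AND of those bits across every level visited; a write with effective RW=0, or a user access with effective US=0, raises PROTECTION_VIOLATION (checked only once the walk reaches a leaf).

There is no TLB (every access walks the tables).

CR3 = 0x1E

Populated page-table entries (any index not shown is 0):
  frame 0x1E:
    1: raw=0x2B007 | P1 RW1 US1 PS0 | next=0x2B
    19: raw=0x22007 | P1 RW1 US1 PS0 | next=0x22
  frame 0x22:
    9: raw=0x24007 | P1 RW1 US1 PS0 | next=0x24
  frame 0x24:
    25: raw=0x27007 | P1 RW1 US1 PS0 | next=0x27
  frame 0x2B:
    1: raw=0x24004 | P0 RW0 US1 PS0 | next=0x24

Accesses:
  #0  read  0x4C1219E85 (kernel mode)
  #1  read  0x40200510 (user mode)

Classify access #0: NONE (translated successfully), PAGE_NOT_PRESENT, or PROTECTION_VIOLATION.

Trace:
#0 VA=0x4C1219E85 (r,kernel):
  lvl0: tbl 0x1E, slot 19 ⇒ 0x22007 (P1/RW1/US1/PS0)
  lvl1: tbl 0x22, slot 9 ⇒ 0x24007 (P1/RW1/US1/PS0)
  lvl2: tbl 0x24, slot 25 ⇒ 0x27007 (P1/RW1/US1/PS0)
  ⇒ phys 0x27E85  [3 reads]
#1 VA=0x40200510 (r,user):
  lvl0: tbl 0x1E, slot 1 ⇒ 0x2B007 (P1/RW1/US1/PS0)
  lvl1: tbl 0x2B, slot 1 ⇒ 0x24004 (P0/RW0/US1/PS0)
  ✗ PAGE_NOT_PRESENT  [2 reads]

Access #0 fault: NONE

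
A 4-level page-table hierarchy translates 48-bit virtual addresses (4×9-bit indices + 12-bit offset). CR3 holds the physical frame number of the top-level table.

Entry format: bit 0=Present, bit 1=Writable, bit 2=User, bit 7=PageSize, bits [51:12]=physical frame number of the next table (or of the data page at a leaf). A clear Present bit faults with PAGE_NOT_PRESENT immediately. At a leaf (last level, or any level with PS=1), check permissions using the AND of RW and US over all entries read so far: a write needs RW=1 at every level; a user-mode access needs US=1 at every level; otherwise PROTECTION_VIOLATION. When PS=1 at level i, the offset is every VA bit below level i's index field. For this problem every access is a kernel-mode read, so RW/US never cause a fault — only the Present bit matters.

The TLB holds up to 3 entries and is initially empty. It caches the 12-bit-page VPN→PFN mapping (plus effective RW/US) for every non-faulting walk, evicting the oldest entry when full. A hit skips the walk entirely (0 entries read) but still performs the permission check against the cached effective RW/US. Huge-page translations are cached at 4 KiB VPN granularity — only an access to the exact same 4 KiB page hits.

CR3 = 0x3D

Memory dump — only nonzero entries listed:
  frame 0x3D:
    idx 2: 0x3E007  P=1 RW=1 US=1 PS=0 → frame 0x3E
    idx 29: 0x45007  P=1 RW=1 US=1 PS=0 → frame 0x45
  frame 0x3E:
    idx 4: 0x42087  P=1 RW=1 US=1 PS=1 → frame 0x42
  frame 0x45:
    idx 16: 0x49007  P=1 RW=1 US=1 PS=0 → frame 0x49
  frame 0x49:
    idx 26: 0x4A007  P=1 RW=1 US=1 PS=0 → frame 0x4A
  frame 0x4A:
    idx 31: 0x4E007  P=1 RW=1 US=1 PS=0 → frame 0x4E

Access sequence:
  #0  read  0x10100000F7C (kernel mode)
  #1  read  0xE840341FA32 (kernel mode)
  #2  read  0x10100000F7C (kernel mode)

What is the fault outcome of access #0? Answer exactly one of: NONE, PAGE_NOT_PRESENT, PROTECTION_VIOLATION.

Trace:
#0 VA=0x10100000F7C (r,kernel):
  [0] read 0x3D idx=2: raw=0x3E007 flags P=1 W=1 U=1 S=0
  [1] read 0x3E idx=4: raw=0x42087 flags P=1 W=1 U=1 S=1
  ✓ 0x42F7C (huge @L1)  — 2 lookups
#1 VA=0xE840341FA32 (r,kernel):
  [0] read 0x3D idx=29: raw=0x45007 flags P=1 W=1 U=1 S=0
  [1] read 0x45 idx=16: raw=0x49007 flags P=1 W=1 U=1 S=0
  [2] read 0x49 idx=26: raw=0x4A007 flags P=1 W=1 U=1 S=0
  [3] read 0x4A idx=31: raw=0x4E007 flags P=1 W=1 U=1 S=0
  ✓ 0x4EA32  — 4 lookups
#2 VA=0x10100000F7C (r,kernel):
  TLB hit vpn=0x10100000 → PA=0x42F7C

Access #0 fault: NONE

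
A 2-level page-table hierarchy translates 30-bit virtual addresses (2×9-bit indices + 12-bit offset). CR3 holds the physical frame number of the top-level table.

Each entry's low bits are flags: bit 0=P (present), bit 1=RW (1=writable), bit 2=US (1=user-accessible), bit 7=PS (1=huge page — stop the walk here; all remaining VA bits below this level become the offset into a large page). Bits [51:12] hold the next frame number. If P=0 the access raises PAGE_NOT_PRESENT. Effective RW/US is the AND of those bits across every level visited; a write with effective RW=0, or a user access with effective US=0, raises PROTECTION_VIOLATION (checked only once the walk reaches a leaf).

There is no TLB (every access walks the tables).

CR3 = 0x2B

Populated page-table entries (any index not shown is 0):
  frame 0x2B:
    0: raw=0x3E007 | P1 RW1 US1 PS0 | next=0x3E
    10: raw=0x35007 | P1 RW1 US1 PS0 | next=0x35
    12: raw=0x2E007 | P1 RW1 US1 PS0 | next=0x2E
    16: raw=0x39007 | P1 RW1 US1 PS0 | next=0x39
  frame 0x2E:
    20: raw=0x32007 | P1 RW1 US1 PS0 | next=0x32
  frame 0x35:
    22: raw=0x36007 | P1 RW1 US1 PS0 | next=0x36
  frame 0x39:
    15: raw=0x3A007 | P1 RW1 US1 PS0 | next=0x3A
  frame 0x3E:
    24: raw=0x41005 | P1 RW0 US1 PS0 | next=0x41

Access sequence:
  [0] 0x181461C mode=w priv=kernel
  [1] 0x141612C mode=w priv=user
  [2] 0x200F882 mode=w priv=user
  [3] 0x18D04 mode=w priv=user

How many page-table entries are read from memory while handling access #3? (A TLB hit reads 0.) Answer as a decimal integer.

Per-access translation:
#0 VA=0x181461C (w,kernel):
  lvl0: tbl 0x2B, slot 12 ⇒ 0x2E007 (P1/RW1/US1/PS0)
  lvl1: tbl 0x2E, slot 20 ⇒ 0x32007 (P1/RW1/US1/PS0)
  → PA=0x3261C  (2 entries read)
#1 VA=0x141612C (w,user):
  lvl0: tbl 0x2B, slot 10 ⇒ 0x35007 (P1/RW1/US1/PS0)
  lvl1: tbl 0x35, slot 22 ⇒ 0x36007 (P1/RW1/US1/PS0)
  → PA=0x3612C  (2 entries read)
#2 VA=0x200F882 (w,user):
  lvl0: tbl 0x2B, slot 16 ⇒ 0x39007 (P1/RW1/US1/PS0)
  lvl1: tbl 0x39, slot 15 ⇒ 0x3A007 (P1/RW1/US1/PS0)
  → PA=0x3A882  (2 entries read)
#3 VA=0x18D04 (w,user):
  lvl0: tbl 0x2B, slot 0 ⇒ 0x3E007 (P1/RW1/US1/PS0)
  lvl1: tbl 0x3E, slot 24 ⇒ 0x41005 (P1/RW0/US1/PS0)
  ✗ PROTECTION_VIOLATION  [2 reads]

Entries read for #3: 2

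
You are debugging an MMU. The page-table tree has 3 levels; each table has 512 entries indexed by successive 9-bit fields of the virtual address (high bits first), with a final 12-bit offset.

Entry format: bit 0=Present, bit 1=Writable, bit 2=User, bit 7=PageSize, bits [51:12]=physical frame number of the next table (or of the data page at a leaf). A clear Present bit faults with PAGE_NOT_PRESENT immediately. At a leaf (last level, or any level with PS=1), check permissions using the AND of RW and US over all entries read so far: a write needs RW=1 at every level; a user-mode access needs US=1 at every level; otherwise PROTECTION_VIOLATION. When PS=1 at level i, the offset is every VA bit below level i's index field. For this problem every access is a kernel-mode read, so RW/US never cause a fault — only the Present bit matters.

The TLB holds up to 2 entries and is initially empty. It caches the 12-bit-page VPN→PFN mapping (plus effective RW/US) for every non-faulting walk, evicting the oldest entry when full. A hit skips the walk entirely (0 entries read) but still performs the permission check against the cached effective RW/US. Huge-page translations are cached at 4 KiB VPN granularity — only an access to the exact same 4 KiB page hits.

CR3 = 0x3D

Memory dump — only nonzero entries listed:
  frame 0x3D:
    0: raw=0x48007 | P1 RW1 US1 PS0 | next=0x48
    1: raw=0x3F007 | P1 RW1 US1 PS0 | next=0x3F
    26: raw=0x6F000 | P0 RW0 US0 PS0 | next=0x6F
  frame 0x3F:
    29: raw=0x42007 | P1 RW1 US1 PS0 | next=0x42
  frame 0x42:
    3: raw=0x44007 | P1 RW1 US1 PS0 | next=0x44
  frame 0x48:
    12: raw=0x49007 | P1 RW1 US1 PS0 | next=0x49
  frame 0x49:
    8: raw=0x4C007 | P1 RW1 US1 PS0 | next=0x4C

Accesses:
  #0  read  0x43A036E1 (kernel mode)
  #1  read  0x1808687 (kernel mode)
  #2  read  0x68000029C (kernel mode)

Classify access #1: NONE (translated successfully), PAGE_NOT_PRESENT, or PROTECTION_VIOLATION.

Walk each access:
#0 VA=0x43A036E1 (r,kernel):
  L0: frame=0x3D idx=1 entry=0x3F007 [P=1 RW=1 US=1 PS=0]
  L1: frame=0x3F idx=29 entry=0x42007 [P=1 RW=1 US=1 PS=0]
  L2: frame=0x42 idx=3 entry=0x44007 [P=1 RW=1 US=1 PS=0]
  → PA=0x446E1  (3 entries read)
#1 VA=0x1808687 (r,kernel):
  L0: frame=0x3D idx=0 entry=0x48007 [P=1 RW=1 US=1 PS=0]
  L1: frame=0x48 idx=12 entry=0x49007 [P=1 RW=1 US=1 PS=0]
  L2: frame=0x49 idx=8 entry=0x4C007 [P=1 RW=1 US=1 PS=0]
  → PA=0x4C687  (3 entries read)
#2 VA=0x68000029C (r,kernel):
  L0: frame=0x3D idx=26 entry=0x6F000 [P=0 RW=0 US=0 PS=0]
  → PAGE_NOT_PRESENT  (1 entries read)

Access #1 fault: NONE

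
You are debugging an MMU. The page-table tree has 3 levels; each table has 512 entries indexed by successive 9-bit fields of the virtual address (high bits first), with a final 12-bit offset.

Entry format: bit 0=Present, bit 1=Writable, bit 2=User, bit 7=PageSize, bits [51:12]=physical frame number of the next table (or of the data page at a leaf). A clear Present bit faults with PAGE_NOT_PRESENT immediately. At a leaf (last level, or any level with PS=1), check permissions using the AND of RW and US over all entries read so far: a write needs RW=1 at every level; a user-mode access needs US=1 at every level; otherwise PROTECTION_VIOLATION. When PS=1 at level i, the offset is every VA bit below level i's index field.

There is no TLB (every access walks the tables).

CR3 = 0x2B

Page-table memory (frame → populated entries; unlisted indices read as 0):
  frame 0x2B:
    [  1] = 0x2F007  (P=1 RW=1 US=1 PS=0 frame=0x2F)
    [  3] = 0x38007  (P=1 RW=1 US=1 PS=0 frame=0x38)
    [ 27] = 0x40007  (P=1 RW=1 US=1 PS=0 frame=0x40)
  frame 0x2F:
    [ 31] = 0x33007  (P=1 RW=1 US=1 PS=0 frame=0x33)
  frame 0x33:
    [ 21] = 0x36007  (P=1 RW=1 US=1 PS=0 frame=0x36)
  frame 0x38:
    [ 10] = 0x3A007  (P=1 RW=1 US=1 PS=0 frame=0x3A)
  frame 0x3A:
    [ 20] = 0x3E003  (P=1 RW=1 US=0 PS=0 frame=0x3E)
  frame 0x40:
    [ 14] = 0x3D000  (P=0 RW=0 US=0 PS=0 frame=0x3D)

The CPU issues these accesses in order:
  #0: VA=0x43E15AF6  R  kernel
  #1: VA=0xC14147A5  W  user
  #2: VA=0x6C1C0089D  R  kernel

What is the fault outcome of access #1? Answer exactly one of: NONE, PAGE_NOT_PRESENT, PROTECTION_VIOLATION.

Walk each access:
#0 VA=0x43E15AF6 (r,kernel):
  L0: frame=0x2B idx=1 entry=0x2F007 [P=1 RW=1 US=1 PS=0]
  L1: frame=0x2F idx=31 entry=0x33007 [P=1 RW=1 US=1 PS=0]
  L2: frame=0x33 idx=21 entry=0x36007 [P=1 RW=1 US=1 PS=0]
  ✓ 0x36AF6  — 3 lookups
#1 VA=0xC14147A5 (w,user):
  L0: frame=0x2B idx=3 entry=0x38007 [P=1 RW=1 US=1 PS=0]
  L1: frame=0x38 idx=10 entry=0x3A007 [P=1 RW=1 US=1 PS=0]
  L2: frame=0x3A idx=20 entry=0x3E003 [P=1 RW=1 US=0 PS=0]
  → PROTECTION_VIOLATION  (3 entries read)
#2 VA=0x6C1C0089D (r,kernel):
  L0: frame=0x2B idx=27 entry=0x40007 [P=1 RW=1 US=1 PS=0]
  L1: frame=0x40 idx=14 entry=0x3D000 [P=0 RW=0 US=0 PS=0]
  → PAGE_NOT_PRESENT  (2 entries read)

Access #1 fault: PROTECTION_VIOLATION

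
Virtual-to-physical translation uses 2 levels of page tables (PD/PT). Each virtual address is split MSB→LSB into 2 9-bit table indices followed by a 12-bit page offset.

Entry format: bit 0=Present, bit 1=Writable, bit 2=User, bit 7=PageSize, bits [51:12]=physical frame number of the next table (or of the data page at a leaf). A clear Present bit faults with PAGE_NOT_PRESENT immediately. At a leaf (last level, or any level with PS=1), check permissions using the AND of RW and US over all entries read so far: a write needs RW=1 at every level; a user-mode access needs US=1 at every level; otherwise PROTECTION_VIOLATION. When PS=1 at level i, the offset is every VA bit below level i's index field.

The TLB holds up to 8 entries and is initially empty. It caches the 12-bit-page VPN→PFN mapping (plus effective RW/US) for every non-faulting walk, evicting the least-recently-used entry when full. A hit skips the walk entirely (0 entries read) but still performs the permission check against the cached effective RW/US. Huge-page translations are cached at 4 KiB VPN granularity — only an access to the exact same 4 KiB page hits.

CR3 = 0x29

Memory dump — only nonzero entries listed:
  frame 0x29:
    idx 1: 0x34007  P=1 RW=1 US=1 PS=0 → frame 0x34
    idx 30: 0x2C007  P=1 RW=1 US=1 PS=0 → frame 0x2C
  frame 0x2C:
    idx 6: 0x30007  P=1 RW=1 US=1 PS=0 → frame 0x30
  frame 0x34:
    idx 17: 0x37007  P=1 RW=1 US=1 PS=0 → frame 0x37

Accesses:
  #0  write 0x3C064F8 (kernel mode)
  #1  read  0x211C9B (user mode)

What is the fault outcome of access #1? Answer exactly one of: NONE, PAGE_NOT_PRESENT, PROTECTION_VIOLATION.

Per-access translation:
#0 VA=0x3C064F8 (w,kernel):
  L0 @0x29[30] → 0x2C007  P=1,RW=1,US=1,PS=0
  L1 @0x2C[6] → 0x30007  P=1,RW=1,US=1,PS=0
  → PA=0x304F8  (2 entries read)
#1 VA=0x211C9B (r,user):
  L0 @0x29[1] → 0x34007  P=1,RW=1,US=1,PS=0
  L1 @0x34[17] → 0x37007  P=1,RW=1,US=1,PS=0
  → PA=0x37C9B  (2 entries read)

Access #1 fault: NONE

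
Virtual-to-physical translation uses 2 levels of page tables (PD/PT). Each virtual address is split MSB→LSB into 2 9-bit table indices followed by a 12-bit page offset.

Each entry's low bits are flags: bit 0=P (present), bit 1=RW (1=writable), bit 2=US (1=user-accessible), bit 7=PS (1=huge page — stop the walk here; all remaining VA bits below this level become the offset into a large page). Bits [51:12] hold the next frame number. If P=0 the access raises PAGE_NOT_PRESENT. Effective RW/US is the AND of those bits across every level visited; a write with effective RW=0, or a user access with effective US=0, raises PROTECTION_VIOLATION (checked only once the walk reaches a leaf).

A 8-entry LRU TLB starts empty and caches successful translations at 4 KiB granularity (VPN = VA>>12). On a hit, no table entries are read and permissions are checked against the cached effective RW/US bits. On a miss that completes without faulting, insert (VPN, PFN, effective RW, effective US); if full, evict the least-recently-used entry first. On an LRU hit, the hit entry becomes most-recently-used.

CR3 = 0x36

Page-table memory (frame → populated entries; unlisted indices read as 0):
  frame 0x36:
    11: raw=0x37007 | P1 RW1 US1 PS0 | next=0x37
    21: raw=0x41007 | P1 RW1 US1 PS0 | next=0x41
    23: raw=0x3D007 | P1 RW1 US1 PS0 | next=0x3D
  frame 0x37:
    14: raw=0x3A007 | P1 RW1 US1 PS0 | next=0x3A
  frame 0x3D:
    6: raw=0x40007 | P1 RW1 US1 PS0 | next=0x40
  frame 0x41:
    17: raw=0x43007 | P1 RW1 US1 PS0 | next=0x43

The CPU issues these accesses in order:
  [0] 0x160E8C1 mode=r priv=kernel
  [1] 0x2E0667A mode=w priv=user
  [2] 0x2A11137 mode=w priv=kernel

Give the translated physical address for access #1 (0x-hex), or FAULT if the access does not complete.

Per-access translation:
#0 VA=0x160E8C1 (r,kernel):
  lvl0: tbl 0x36, slot 11 ⇒ 0x37007 (P1/RW1/US1/PS0)
  lvl1: tbl 0x37, slot 14 ⇒ 0x3A007 (P1/RW1/US1/PS0)
  → PA=0x3A8C1  (2 entries read)
#1 VA=0x2E0667A (w,user):
  lvl0: tbl 0x36, slot 23 ⇒ 0x3D007 (P1/RW1/US1/PS0)
  lvl1: tbl 0x3D, slot 6 ⇒ 0x40007 (P1/RW1/US1/PS0)
  → PA=0x4067A  (2 entries read)
#2 VA=0x2A11137 (w,kernel):
  lvl0: tbl 0x36, slot 21 ⇒ 0x41007 (P1/RW1/US1/PS0)
  lvl1: tbl 0x41, slot 17 ⇒ 0x43007 (P1/RW1/US1/PS0)
  → PA=0x43137  (2 entries read)

Access #1 PA: 0x4067A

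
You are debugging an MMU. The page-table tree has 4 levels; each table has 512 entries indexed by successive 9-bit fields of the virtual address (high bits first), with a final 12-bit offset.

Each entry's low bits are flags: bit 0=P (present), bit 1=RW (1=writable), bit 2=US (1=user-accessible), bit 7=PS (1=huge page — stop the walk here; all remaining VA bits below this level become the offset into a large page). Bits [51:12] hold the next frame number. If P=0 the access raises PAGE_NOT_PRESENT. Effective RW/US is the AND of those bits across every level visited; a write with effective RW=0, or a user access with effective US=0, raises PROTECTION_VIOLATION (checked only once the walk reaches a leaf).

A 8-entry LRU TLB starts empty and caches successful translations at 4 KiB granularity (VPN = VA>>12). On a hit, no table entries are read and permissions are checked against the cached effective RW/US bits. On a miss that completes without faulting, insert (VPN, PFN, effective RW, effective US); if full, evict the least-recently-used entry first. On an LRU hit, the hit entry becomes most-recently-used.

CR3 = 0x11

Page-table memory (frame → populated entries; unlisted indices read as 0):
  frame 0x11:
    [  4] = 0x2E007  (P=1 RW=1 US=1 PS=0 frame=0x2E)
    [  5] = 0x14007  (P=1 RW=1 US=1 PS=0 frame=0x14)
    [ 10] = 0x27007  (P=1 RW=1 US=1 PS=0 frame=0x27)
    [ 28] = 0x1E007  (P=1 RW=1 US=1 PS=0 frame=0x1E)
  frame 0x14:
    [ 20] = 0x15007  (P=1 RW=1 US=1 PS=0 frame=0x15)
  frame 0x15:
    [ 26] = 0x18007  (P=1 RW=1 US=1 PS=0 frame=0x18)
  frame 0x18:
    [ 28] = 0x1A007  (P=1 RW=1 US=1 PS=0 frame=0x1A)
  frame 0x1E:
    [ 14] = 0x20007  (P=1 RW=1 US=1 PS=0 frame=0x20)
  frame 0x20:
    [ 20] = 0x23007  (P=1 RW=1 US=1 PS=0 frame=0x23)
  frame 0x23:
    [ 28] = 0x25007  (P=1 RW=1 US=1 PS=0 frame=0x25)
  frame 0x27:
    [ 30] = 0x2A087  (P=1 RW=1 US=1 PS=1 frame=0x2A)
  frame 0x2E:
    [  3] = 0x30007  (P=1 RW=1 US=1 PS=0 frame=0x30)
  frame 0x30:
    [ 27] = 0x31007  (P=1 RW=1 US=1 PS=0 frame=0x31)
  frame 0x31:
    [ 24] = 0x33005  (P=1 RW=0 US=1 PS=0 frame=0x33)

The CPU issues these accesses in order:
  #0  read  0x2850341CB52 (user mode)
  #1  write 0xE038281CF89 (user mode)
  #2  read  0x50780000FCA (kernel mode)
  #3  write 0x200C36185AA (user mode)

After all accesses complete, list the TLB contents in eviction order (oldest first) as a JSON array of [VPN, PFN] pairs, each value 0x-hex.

Trace:
#0 VA=0x2850341CB52 (r,user):
  L0 @0x11[5] → 0x14007  P=1,RW=1,US=1,PS=0
  L1 @0x14[20] → 0x15007  P=1,RW=1,US=1,PS=0
  L2 @0x15[26] → 0x18007  P=1,RW=1,US=1,PS=0
  L3 @0x18[28] → 0x1A007  P=1,RW=1,US=1,PS=0
  ✓ 0x1AB52  — 4 lookups
#1 VA=0xE038281CF89 (w,user):
  L0 @0x11[28] → 0x1E007  P=1,RW=1,US=1,PS=0
  L1 @0x1E[14] → 0x20007  P=1,RW=1,US=1,PS=0
  L2 @0x20[20] → 0x23007  P=1,RW=1,US=1,PS=0
  L3 @0x23[28] → 0x25007  P=1,RW=1,US=1,PS=0
  ✓ 0x25F89  — 4 lookups
#2 VA=0x50780000FCA (r,kernel):
  L0 @0x11[10] → 0x27007  P=1,RW=1,US=1,PS=0
  L1 @0x27[30] → 0x2A087  P=1,RW=1,US=1,PS=1
  ✓ 0x2AFCA (huge @L1)  — 2 lookups
#3 VA=0x200C36185AA (w,user):
  L0 @0x11[4] → 0x2E007  P=1,RW=1,US=1,PS=0
  L1 @0x2E[3] → 0x30007  P=1,RW=1,US=1,PS=0
  L2 @0x30[27] → 0x31007  P=1,RW=1,US=1,PS=0
  L3 @0x31[24] → 0x33005  P=1,RW=0,US=1,PS=0
  → PROTECTION_VIOLATION  (4 entries read)

TLB: [["0x2850341C", "0x1A"], ["0xE038281C", "0x25"], ["0x50780000", "0x2A"]]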